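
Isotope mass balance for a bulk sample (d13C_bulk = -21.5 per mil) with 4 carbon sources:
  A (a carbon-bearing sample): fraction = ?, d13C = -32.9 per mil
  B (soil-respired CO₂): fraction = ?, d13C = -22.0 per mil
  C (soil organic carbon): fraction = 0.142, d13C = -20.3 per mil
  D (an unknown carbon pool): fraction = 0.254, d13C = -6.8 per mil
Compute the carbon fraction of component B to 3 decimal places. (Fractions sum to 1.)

Let f_B and f_A be the unknown fractions; fractions sum to 1 so f_B + f_A = 0.604.
Mass balance: Σ fᵢ·δᵢ = δ_bulk ⇒ f_B·(-22.0) + f_A·(-32.9) = -21.5 − (-4.610) = -16.890
Substitute f_A = 0.604 − f_B:
f_B·(-22.0 − -32.9) = -16.890 − 0.604×(-32.9) = 2.981
f_B = 2.981 / 10.9 = 0.2735

0.274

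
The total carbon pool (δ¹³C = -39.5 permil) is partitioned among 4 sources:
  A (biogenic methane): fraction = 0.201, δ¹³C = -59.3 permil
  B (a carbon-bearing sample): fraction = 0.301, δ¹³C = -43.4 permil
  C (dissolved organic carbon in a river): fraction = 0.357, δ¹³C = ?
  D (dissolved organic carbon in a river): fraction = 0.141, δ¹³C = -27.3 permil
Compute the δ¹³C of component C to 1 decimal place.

Isotope mass balance: δ_bulk = Σ fᵢ·δᵢ.
-39.5 = 0.201×(-59.3) + 0.301×(-43.4) + 0.357×δ_C + 0.141×(-27.3)
0.357·δ_C = -39.5 − (-28.832) = -10.668
δ_C = -10.668 / 0.357 = -29.88 permil

-29.9 permil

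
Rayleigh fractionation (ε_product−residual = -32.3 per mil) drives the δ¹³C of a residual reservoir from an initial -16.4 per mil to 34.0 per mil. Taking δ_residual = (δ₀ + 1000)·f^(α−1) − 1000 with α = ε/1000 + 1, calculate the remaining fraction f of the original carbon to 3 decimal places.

0.213

α − 1 = ε/1000 = -0.0323
(δ_res + 1000)/(δ₀ + 1000) = (34.0 + 1000)/(-16.4 + 1000) = 1034.0/983.6 = 1.051240
f = 1.051240^(1/-0.0323) = exp(ln(1.051240)/-0.0323) = exp(0.04997/-0.0323)
f = exp(-1.5471) = 0.2129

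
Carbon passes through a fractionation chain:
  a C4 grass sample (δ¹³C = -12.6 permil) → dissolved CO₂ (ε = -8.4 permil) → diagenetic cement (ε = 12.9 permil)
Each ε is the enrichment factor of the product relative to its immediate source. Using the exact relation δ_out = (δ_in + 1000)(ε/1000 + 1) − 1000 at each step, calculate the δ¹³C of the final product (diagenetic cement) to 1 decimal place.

step 1: δ = (-12.60 + 1000)·(-8.4/1000 + 1) − 1000 = -20.89 permil
step 2: δ = (-20.89 + 1000)·(12.9/1000 + 1) − 1000 = -8.26 permil

-8.3 permil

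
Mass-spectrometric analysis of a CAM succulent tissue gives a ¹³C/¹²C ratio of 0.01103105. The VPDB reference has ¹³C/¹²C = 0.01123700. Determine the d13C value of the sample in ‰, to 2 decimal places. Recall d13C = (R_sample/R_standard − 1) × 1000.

d13C = (R_sample / R_standard − 1) × 1000
R_sample / R_standard = 0.01103105 / 0.01123700 = 0.981672
d13C = (0.981672 − 1) × 1000 = -18.328‰

-18.33‰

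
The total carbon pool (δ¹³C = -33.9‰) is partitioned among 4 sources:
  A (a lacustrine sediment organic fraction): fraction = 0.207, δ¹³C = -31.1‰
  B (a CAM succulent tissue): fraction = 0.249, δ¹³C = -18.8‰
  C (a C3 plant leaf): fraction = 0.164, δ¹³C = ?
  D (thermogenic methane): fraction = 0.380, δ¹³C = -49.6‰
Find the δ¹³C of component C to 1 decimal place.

-24.0‰

Isotope mass balance: δ_bulk = Σ fᵢ·δᵢ.
-33.9 = 0.207×(-31.1) + 0.249×(-18.8) + 0.164×δ_C + 0.380×(-49.6)
0.164·δ_C = -33.9 − (-29.967) = -3.933
δ_C = -3.933 / 0.164 = -23.98‰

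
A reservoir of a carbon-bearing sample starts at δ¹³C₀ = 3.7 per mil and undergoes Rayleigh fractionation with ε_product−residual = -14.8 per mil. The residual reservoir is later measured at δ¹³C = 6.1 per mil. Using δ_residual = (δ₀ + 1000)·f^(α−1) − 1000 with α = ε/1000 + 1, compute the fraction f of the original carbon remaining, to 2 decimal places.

α − 1 = ε/1000 = -0.0148
(δ_res + 1000)/(δ₀ + 1000) = (6.1 + 1000)/(3.7 + 1000) = 1006.1/1003.7 = 1.002391
f = 1.002391^(1/-0.0148) = exp(ln(1.002391)/-0.0148) = exp(0.00239/-0.0148)
f = exp(-0.1614) = 0.8510

0.85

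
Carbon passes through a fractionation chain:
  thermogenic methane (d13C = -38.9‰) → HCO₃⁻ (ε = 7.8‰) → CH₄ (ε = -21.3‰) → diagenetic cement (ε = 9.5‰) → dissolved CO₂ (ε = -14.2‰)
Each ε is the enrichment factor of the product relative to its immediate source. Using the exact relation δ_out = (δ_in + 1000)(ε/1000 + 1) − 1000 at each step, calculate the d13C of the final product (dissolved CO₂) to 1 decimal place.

step 1: δ = (-38.90 + 1000)·(7.8/1000 + 1) − 1000 = -31.40‰
step 2: δ = (-31.40 + 1000)·(-21.3/1000 + 1) − 1000 = -52.03‰
step 3: δ = (-52.03 + 1000)·(9.5/1000 + 1) − 1000 = -43.03‰
step 4: δ = (-43.03 + 1000)·(-14.2/1000 + 1) − 1000 = -56.62‰

-56.6‰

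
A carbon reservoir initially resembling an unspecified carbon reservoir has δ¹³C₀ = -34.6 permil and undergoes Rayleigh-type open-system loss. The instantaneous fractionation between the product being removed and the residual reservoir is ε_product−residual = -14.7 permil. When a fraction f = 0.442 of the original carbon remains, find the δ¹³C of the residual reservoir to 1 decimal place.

Rayleigh residual: δ_res = (δ₀ + 1000)·f^(α−1) − 1000
α = ε/1000 + 1 = 0.98530, so α − 1 = -0.01470
f^(α−1) = 0.442^(-0.01470) = 1.012074
δ_res = (-34.6 + 1000) × 1.012074 − 1000 = 977.056 − 1000 = -22.94 permil

-22.9 permil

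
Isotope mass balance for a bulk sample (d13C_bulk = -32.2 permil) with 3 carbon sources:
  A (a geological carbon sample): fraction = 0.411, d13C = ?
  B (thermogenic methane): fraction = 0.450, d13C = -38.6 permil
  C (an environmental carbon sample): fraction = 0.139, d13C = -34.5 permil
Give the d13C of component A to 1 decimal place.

Isotope mass balance: δ_bulk = Σ fᵢ·δᵢ.
-32.2 = 0.411×δ_A + 0.450×(-38.6) + 0.139×(-34.5)
0.411·δ_A = -32.2 − (-22.166) = -10.035
δ_A = -10.035 / 0.411 = -24.41 permil

-24.4 permil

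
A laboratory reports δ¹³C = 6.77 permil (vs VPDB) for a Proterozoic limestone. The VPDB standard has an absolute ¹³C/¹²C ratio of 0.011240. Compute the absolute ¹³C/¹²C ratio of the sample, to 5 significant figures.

R_sample = R_standard × (δ¹³C/1000 + 1)
R_sample = 0.011240 × (6.77/1000 + 1) = 0.011240 × 1.006770
R_sample = 0.0113161

0.011316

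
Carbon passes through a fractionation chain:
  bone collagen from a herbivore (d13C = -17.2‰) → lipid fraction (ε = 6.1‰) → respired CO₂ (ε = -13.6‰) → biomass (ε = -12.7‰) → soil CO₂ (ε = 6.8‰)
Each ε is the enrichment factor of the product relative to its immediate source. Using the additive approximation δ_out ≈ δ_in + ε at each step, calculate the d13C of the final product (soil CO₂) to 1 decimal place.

step 1: δ ≈ -17.2 + (6.1) = -11.1‰
step 2: δ ≈ -11.1 + (-13.6) = -24.7‰
step 3: δ ≈ -24.7 + (-12.7) = -37.4‰
step 4: δ ≈ -37.4 + (6.8) = -30.6‰

-30.6‰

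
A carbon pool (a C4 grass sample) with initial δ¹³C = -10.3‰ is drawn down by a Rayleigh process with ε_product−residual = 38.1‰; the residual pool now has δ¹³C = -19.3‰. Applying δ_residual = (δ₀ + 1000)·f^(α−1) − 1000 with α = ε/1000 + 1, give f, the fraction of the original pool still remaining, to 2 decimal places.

0.79

α − 1 = ε/1000 = 0.0381
(δ_res + 1000)/(δ₀ + 1000) = (-19.3 + 1000)/(-10.3 + 1000) = 980.7/989.7 = 0.990906
f = 0.990906^(1/0.0381) = exp(ln(0.990906)/0.0381) = exp(-0.00914/0.0381)
f = exp(-0.2398) = 0.7868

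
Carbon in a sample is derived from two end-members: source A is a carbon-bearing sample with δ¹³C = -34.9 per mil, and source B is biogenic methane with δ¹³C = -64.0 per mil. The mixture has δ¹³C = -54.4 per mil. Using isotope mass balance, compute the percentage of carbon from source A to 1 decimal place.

δ_mix = f_A·δ_A + (1 − f_A)·δ_B  ⇒  f_A = (δ_mix − δ_B)/(δ_A − δ_B)
f_A = (-54.4 − (-64.0)) / (-34.9 − (-64.0))
f_A = 9.6 / 29.1 = 0.3299

33.0%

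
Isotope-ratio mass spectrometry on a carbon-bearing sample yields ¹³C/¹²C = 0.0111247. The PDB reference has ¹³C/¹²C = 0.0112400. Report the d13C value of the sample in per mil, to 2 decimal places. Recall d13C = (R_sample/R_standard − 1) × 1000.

d13C = (R_sample / R_standard − 1) × 1000
R_sample / R_standard = 0.0111247 / 0.0112400 = 0.989742
d13C = (0.989742 − 1) × 1000 = -10.258 per mil

-10.26 per mil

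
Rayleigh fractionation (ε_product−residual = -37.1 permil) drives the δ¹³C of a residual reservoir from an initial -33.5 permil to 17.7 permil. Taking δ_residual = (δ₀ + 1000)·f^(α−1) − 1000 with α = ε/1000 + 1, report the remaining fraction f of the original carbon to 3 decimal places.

α − 1 = ε/1000 = -0.0371
(δ_res + 1000)/(δ₀ + 1000) = (17.7 + 1000)/(-33.5 + 1000) = 1017.7/966.5 = 1.052975
f = 1.052975^(1/-0.0371) = exp(ln(1.052975)/-0.0371) = exp(0.05162/-0.0371)
f = exp(-1.3914) = 0.2487

0.249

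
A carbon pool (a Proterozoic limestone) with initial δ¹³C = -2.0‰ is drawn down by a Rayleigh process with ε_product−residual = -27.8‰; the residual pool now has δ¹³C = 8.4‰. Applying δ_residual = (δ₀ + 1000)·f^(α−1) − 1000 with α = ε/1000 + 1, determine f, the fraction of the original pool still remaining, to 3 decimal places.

α − 1 = ε/1000 = -0.0278
(δ_res + 1000)/(δ₀ + 1000) = (8.4 + 1000)/(-2.0 + 1000) = 1008.4/998.0 = 1.010421
f = 1.010421^(1/-0.0278) = exp(ln(1.010421)/-0.0278) = exp(0.01037/-0.0278)
f = exp(-0.3729) = 0.6887

0.689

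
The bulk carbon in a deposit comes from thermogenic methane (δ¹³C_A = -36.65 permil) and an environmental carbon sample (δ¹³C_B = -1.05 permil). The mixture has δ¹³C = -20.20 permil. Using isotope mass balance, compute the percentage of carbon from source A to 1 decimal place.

δ_mix = f_A·δ_A + (1 − f_A)·δ_B  ⇒  f_A = (δ_mix − δ_B)/(δ_A − δ_B)
f_A = (-20.20 − (-1.05)) / (-36.65 − (-1.05))
f_A = -19.15 / -35.60 = 0.5379

53.8%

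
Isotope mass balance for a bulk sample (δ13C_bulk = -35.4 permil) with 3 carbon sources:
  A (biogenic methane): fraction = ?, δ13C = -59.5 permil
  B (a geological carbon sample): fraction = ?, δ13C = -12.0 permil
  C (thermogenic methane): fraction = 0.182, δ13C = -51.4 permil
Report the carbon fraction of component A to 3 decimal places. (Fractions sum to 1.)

0.342

Let f_A and f_B be the unknown fractions; fractions sum to 1 so f_A + f_B = 0.818.
Mass balance: Σ fᵢ·δᵢ = δ_bulk ⇒ f_A·(-59.5) + f_B·(-12.0) = -35.4 − (-9.355) = -26.045
Substitute f_B = 0.818 − f_A:
f_A·(-59.5 − -12.0) = -26.045 − 0.818×(-12.0) = -16.229
f_A = -16.229 / -47.5 = 0.3417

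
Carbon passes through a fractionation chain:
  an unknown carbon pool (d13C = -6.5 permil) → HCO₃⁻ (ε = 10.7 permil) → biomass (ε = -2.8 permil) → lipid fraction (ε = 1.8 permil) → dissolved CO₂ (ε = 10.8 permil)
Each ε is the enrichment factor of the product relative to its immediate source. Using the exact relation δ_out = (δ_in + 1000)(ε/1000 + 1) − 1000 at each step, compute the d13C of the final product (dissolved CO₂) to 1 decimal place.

14.0 permil

step 1: δ = (-6.50 + 1000)·(10.7/1000 + 1) − 1000 = 4.13 permil
step 2: δ = (4.13 + 1000)·(-2.8/1000 + 1) − 1000 = 1.32 permil
step 3: δ = (1.32 + 1000)·(1.8/1000 + 1) − 1000 = 3.12 permil
step 4: δ = (3.12 + 1000)·(10.8/1000 + 1) − 1000 = 13.95 permil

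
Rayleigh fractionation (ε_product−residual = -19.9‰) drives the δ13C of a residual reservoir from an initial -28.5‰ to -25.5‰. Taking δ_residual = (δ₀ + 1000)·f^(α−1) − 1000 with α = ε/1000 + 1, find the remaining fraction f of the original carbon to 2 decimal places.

α − 1 = ε/1000 = -0.0199
(δ_res + 1000)/(δ₀ + 1000) = (-25.5 + 1000)/(-28.5 + 1000) = 974.5/971.5 = 1.003088
f = 1.003088^(1/-0.0199) = exp(ln(1.003088)/-0.0199) = exp(0.00308/-0.0199)
f = exp(-0.1549) = 0.8565

0.86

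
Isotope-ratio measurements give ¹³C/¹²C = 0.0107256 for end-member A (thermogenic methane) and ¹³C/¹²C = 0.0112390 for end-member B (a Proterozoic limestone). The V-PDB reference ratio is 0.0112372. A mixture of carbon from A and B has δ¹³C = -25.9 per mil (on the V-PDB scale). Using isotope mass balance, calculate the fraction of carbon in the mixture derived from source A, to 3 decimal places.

δ_A = (0.0107256/0.0112372 − 1)×1000 = (0.954473 − 1)×1000 = -45.527 per mil
δ_B = (0.0112390/0.0112372 − 1)×1000 = (1.000160 − 1)×1000 = 0.160 per mil
f_A = (δ_mix − δ_B)/(δ_A − δ_B) = (-25.9 − (0.160))/(-45.527 − (0.160))
f_A = -26.060 / -45.688 = 0.5704

0.570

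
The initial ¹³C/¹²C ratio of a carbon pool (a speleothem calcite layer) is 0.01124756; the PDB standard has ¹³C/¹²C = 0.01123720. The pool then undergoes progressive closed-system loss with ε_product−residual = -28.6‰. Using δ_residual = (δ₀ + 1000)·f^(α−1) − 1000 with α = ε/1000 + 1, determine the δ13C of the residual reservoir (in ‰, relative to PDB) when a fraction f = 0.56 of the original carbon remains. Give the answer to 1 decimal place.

δ₀ = (0.01124756/0.01123720 − 1)×1000 = (1.000922 − 1)×1000 = 0.922‰
α − 1 = ε/1000 = -0.0286
f^(α−1) = 0.56^(-0.0286) = 1.016721
δ_res = (0.922 + 1000) × 1.016721 − 1000 = 1017.658 − 1000 = 17.66‰

17.7‰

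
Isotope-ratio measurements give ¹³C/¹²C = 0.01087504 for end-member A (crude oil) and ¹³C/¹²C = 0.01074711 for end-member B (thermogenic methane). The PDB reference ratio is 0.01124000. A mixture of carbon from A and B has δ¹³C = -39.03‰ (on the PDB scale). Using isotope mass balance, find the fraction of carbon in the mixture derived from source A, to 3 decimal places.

0.424

δ_A = (0.01087504/0.01124000 − 1)×1000 = (0.967530 − 1)×1000 = -32.470‰
δ_B = (0.01074711/0.01124000 − 1)×1000 = (0.956149 − 1)×1000 = -43.851‰
f_A = (δ_mix − δ_B)/(δ_A − δ_B) = (-39.03 − (-43.851))/(-32.470 − (-43.851))
f_A = 4.821 / 11.382 = 0.4236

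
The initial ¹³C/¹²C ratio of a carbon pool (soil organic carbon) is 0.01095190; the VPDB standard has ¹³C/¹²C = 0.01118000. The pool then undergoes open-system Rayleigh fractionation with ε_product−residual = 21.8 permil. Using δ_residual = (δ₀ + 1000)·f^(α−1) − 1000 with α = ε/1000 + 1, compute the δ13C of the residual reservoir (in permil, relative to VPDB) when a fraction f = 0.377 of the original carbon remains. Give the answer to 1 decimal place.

-41.0 permil

δ₀ = (0.01095190/0.01118000 − 1)×1000 = (0.979597 − 1)×1000 = -20.403 permil
α − 1 = ε/1000 = 0.0218
f^(α−1) = 0.377^(0.0218) = 0.978958
δ_res = (-20.403 + 1000) × 0.978958 − 1000 = 958.985 − 1000 = -41.01 permil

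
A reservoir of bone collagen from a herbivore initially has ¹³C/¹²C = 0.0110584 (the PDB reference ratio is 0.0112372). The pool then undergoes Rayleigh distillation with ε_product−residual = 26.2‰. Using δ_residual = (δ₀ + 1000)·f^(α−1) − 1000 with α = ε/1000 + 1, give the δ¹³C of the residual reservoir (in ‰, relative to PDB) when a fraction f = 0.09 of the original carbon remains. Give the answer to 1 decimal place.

-76.1‰

δ₀ = (0.0110584/0.0112372 − 1)×1000 = (0.984089 − 1)×1000 = -15.911‰
α − 1 = ε/1000 = 0.0262
f^(α−1) = 0.09^(0.0262) = 0.938861
δ_res = (-15.911 + 1000) × 0.938861 − 1000 = 923.922 − 1000 = -76.08‰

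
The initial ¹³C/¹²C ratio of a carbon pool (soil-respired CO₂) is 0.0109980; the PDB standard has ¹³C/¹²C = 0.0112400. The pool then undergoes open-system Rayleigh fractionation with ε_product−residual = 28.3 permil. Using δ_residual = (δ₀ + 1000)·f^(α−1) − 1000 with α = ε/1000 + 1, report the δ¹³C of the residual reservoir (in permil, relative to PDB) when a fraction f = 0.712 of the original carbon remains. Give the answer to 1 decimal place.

δ₀ = (0.0109980/0.0112400 − 1)×1000 = (0.978470 − 1)×1000 = -21.530 permil
α − 1 = ε/1000 = 0.0283
f^(α−1) = 0.712^(0.0283) = 0.990433
δ_res = (-21.530 + 1000) × 0.990433 − 1000 = 969.109 − 1000 = -30.89 permil

-30.9 permil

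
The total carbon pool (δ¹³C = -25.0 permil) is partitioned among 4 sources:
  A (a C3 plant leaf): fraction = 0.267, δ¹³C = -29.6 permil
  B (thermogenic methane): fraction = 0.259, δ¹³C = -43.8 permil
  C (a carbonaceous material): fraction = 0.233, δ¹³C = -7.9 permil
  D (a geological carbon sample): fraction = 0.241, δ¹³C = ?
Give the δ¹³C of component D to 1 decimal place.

Isotope mass balance: δ_bulk = Σ fᵢ·δᵢ.
-25.0 = 0.267×(-29.6) + 0.259×(-43.8) + 0.233×(-7.9) + 0.241×δ_D
0.241·δ_D = -25.0 − (-21.088) = -3.912
δ_D = -3.912 / 0.241 = -16.23 permil

-16.2 permil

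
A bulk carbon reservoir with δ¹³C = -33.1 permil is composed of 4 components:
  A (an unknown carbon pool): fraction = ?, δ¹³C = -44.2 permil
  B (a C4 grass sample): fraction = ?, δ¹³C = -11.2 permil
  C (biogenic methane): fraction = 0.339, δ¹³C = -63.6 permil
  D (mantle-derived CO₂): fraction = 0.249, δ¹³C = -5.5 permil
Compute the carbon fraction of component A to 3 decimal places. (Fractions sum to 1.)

Let f_A and f_B be the unknown fractions; fractions sum to 1 so f_A + f_B = 0.412.
Mass balance: Σ fᵢ·δᵢ = δ_bulk ⇒ f_A·(-44.2) + f_B·(-11.2) = -33.1 − (-22.930) = -10.170
Substitute f_B = 0.412 − f_A:
f_A·(-44.2 − -11.2) = -10.170 − 0.412×(-11.2) = -5.556
f_A = -5.556 / -33.0 = 0.1684

0.168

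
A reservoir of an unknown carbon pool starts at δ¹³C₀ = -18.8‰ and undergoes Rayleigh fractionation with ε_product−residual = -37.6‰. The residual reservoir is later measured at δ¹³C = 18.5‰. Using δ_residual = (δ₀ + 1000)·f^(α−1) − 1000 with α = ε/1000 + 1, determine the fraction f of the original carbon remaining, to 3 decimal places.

0.371

α − 1 = ε/1000 = -0.0376
(δ_res + 1000)/(δ₀ + 1000) = (18.5 + 1000)/(-18.8 + 1000) = 1018.5/981.2 = 1.038015
f = 1.038015^(1/-0.0376) = exp(ln(1.038015)/-0.0376) = exp(0.03731/-0.0376)
f = exp(-0.9923) = 0.3707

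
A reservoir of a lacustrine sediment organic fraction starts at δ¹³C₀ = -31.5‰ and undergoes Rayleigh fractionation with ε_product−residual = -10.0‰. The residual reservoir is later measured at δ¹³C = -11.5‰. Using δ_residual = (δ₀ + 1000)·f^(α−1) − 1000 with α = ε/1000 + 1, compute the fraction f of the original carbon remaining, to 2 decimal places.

0.13

α − 1 = ε/1000 = -0.0100
(δ_res + 1000)/(δ₀ + 1000) = (-11.5 + 1000)/(-31.5 + 1000) = 988.5/968.5 = 1.020650
f = 1.020650^(1/-0.0100) = exp(ln(1.020650)/-0.0100) = exp(0.02044/-0.0100)
f = exp(-2.0440) = 0.1295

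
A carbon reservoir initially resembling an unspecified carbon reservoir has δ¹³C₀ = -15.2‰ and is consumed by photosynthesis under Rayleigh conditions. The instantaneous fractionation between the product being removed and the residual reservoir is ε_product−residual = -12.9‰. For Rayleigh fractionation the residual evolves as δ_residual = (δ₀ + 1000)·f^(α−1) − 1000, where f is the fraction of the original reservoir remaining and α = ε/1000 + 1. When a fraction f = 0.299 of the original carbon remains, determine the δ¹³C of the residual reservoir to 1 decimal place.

0.3‰

Rayleigh residual: δ_res = (δ₀ + 1000)·f^(α−1) − 1000
α = ε/1000 + 1 = 0.98710, so α − 1 = -0.01290
f^(α−1) = 0.299^(-0.01290) = 1.015696
δ_res = (-15.2 + 1000) × 1.015696 − 1000 = 1000.258 − 1000 = 0.26‰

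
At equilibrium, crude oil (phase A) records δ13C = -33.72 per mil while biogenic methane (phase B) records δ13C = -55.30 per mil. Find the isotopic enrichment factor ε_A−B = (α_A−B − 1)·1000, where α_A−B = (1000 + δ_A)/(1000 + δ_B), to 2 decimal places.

22.84 per mil

α_A−B = (1000 + -33.72) / (1000 + -55.30) = 966.28 / 944.70 = 1.022843
ε_A−B = (1.022843 − 1) × 1000 = 22.843 per mil
(The approximation ε ≈ δ_A − δ_B would give 21.58 per mil.)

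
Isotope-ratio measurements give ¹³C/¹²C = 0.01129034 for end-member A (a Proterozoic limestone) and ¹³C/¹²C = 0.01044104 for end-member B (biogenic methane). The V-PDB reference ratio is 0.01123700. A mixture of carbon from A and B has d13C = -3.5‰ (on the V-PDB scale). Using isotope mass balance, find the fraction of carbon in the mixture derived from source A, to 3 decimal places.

δ_A = (0.01129034/0.01123700 − 1)×1000 = (1.004747 − 1)×1000 = 4.747‰
δ_B = (0.01044104/0.01123700 − 1)×1000 = (0.929166 − 1)×1000 = -70.834‰
f_A = (δ_mix − δ_B)/(δ_A − δ_B) = (-3.5 − (-70.834))/(4.747 − (-70.834))
f_A = 67.334 / 75.581 = 0.8909

0.891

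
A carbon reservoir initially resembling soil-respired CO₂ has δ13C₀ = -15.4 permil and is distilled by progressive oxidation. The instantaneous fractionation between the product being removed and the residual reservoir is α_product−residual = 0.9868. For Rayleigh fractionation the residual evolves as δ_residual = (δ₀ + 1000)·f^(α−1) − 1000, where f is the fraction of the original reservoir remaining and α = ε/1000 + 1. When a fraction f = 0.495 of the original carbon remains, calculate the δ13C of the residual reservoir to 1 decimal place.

Rayleigh residual: δ_res = (δ₀ + 1000)·f^(α−1) − 1000
α − 1 = -0.01320
f^(α−1) = 0.495^(-0.01320) = 1.009325
δ_res = (-15.4 + 1000) × 1.009325 − 1000 = 993.782 − 1000 = -6.22 permil

-6.2 permil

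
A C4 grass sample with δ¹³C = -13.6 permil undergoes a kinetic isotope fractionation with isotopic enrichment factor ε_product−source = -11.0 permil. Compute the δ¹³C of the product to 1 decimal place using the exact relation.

-24.5 permil

Exactly, δ_product = (δ_source + 1000)·(ε/1000 + 1) − 1000.
δ_product = (-13.6 + 1000) × (-11.0/1000 + 1) − 1000
δ_product = -24.45 permil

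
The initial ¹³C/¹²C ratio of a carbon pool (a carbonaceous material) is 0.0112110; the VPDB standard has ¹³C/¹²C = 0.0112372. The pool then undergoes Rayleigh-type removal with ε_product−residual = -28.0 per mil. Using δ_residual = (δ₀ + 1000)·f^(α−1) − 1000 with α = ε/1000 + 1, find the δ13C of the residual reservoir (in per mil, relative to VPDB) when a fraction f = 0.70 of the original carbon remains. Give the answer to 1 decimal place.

7.7 per mil

δ₀ = (0.0112110/0.0112372 − 1)×1000 = (0.997668 − 1)×1000 = -2.332 per mil
α − 1 = ε/1000 = -0.0280
f^(α−1) = 0.70^(-0.0280) = 1.010037
δ_res = (-2.332 + 1000) × 1.010037 − 1000 = 1007.682 − 1000 = 7.68 per mil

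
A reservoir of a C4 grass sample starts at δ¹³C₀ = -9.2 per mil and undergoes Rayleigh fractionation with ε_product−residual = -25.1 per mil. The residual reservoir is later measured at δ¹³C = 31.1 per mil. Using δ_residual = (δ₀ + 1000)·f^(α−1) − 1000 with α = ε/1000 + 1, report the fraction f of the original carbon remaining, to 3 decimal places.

α − 1 = ε/1000 = -0.0251
(δ_res + 1000)/(δ₀ + 1000) = (31.1 + 1000)/(-9.2 + 1000) = 1031.1/990.8 = 1.040674
f = 1.040674^(1/-0.0251) = exp(ln(1.040674)/-0.0251) = exp(0.03987/-0.0251)
f = exp(-1.5884) = 0.2043

0.204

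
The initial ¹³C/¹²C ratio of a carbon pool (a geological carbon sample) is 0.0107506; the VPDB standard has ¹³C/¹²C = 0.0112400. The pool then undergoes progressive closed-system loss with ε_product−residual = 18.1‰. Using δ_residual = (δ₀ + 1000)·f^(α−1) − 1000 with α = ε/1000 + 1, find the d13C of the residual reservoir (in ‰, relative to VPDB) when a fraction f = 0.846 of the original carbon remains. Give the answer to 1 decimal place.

-46.4‰

δ₀ = (0.0107506/0.0112400 − 1)×1000 = (0.956459 − 1)×1000 = -43.541‰
α − 1 = ε/1000 = 0.0181
f^(α−1) = 0.846^(0.0181) = 0.996978
δ_res = (-43.541 + 1000) × 0.996978 − 1000 = 953.568 − 1000 = -46.43‰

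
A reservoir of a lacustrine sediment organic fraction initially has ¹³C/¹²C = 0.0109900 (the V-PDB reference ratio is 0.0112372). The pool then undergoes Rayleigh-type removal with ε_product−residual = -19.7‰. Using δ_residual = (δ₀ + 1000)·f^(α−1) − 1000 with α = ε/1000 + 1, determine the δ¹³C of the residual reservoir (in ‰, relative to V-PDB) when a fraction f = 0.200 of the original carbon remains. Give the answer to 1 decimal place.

δ₀ = (0.0109900/0.0112372 − 1)×1000 = (0.978002 − 1)×1000 = -21.998‰
α − 1 = ε/1000 = -0.0197
f^(α−1) = 0.200^(-0.0197) = 1.032214
δ_res = (-21.998 + 1000) × 1.032214 − 1000 = 1009.507 − 1000 = 9.51‰

9.5‰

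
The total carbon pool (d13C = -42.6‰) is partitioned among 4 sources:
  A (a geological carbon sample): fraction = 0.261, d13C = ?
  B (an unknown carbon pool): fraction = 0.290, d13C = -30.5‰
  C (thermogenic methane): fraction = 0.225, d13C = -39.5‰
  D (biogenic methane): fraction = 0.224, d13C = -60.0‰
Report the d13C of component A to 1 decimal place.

-43.8‰

Isotope mass balance: δ_bulk = Σ fᵢ·δᵢ.
-42.6 = 0.261×δ_A + 0.290×(-30.5) + 0.225×(-39.5) + 0.224×(-60.0)
0.261·δ_A = -42.6 − (-31.172) = -11.428
δ_A = -11.428 / 0.261 = -43.78‰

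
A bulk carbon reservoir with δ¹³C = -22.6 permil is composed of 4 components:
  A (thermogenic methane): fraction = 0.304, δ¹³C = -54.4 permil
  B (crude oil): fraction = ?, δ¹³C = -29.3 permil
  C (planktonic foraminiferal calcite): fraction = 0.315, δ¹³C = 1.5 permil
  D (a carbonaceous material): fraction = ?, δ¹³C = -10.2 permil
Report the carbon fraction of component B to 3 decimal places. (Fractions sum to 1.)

0.139

Let f_B and f_D be the unknown fractions; fractions sum to 1 so f_B + f_D = 0.381.
Mass balance: Σ fᵢ·δᵢ = δ_bulk ⇒ f_B·(-29.3) + f_D·(-10.2) = -22.6 − (-16.065) = -6.535
Substitute f_D = 0.381 − f_B:
f_B·(-29.3 − -10.2) = -6.535 − 0.381×(-10.2) = -2.649
f_B = -2.649 / -19.1 = 0.1387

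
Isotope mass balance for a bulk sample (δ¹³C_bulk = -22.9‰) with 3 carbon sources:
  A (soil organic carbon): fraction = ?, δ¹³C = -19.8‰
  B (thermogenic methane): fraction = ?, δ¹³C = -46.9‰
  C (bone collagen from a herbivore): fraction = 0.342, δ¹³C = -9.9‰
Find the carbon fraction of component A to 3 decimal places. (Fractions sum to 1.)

0.419

Let f_A and f_B be the unknown fractions; fractions sum to 1 so f_A + f_B = 0.658.
Mass balance: Σ fᵢ·δᵢ = δ_bulk ⇒ f_A·(-19.8) + f_B·(-46.9) = -22.9 − (-3.386) = -19.514
Substitute f_B = 0.658 − f_A:
f_A·(-19.8 − -46.9) = -19.514 − 0.658×(-46.9) = 11.346
f_A = 11.346 / 27.1 = 0.4187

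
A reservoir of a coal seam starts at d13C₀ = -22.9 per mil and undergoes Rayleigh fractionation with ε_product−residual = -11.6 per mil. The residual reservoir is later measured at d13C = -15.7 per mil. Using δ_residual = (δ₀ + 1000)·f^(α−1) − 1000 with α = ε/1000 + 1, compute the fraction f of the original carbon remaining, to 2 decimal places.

α − 1 = ε/1000 = -0.0116
(δ_res + 1000)/(δ₀ + 1000) = (-15.7 + 1000)/(-22.9 + 1000) = 984.3/977.1 = 1.007369
f = 1.007369^(1/-0.0116) = exp(ln(1.007369)/-0.0116) = exp(0.00734/-0.0116)
f = exp(-0.6329) = 0.5310

0.53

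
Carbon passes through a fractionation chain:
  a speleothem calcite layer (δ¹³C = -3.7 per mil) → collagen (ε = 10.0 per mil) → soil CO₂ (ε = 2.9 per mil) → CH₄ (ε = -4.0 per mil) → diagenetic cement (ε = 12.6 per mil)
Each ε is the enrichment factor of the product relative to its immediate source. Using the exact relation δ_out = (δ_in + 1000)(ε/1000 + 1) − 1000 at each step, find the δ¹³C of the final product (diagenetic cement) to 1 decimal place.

step 1: δ = (-3.70 + 1000)·(10.0/1000 + 1) − 1000 = 6.26 per mil
step 2: δ = (6.26 + 1000)·(2.9/1000 + 1) − 1000 = 9.18 per mil
step 3: δ = (9.18 + 1000)·(-4.0/1000 + 1) − 1000 = 5.14 per mil
step 4: δ = (5.14 + 1000)·(12.6/1000 + 1) − 1000 = 17.81 per mil

17.8 per mil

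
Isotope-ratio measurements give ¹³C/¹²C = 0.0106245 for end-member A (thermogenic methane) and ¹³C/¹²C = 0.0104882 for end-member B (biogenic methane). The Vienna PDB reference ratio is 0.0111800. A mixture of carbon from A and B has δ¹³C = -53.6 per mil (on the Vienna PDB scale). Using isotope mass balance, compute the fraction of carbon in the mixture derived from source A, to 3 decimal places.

0.679

δ_A = (0.0106245/0.0111800 − 1)×1000 = (0.950313 − 1)×1000 = -49.687 per mil
δ_B = (0.0104882/0.0111800 − 1)×1000 = (0.938122 − 1)×1000 = -61.878 per mil
f_A = (δ_mix − δ_B)/(δ_A − δ_B) = (-53.6 − (-61.878))/(-49.687 − (-61.878))
f_A = 8.278 / 12.191 = 0.6790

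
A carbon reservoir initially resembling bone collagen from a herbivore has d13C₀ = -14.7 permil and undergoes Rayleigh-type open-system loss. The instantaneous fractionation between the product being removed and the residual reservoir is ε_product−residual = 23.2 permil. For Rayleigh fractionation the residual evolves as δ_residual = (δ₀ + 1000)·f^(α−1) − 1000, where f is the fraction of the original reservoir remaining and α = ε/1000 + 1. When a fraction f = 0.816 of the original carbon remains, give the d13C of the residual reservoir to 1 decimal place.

-19.3 permil

Rayleigh residual: δ_res = (δ₀ + 1000)·f^(α−1) − 1000
α = ε/1000 + 1 = 1.02320, so α − 1 = 0.02320
f^(α−1) = 0.816^(0.02320) = 0.995294
δ_res = (-14.7 + 1000) × 0.995294 − 1000 = 980.663 − 1000 = -19.34 permil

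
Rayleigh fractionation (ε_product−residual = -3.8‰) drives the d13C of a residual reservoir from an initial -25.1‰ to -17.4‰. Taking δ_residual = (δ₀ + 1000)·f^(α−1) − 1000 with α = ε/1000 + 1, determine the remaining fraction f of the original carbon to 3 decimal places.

α − 1 = ε/1000 = -0.0038
(δ_res + 1000)/(δ₀ + 1000) = (-17.4 + 1000)/(-25.1 + 1000) = 982.6/974.9 = 1.007898
f = 1.007898^(1/-0.0038) = exp(ln(1.007898)/-0.0038) = exp(0.00787/-0.0038)
f = exp(-2.0703) = 0.1261

0.126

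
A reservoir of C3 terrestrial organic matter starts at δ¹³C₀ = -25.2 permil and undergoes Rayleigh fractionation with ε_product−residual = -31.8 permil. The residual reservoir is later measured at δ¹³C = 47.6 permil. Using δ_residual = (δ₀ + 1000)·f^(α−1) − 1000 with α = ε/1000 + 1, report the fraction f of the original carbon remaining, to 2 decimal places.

α − 1 = ε/1000 = -0.0318
(δ_res + 1000)/(δ₀ + 1000) = (47.6 + 1000)/(-25.2 + 1000) = 1047.6/974.8 = 1.074682
f = 1.074682^(1/-0.0318) = exp(ln(1.074682)/-0.0318) = exp(0.07202/-0.0318)
f = exp(-2.2649) = 0.1038

0.10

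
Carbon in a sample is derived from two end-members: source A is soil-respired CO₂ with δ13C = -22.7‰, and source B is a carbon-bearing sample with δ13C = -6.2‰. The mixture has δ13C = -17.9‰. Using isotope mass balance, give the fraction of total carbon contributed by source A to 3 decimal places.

0.709

δ_mix = f_A·δ_A + (1 − f_A)·δ_B  ⇒  f_A = (δ_mix − δ_B)/(δ_A − δ_B)
f_A = (-17.9 − (-6.2)) / (-22.7 − (-6.2))
f_A = -11.7 / -16.5 = 0.7091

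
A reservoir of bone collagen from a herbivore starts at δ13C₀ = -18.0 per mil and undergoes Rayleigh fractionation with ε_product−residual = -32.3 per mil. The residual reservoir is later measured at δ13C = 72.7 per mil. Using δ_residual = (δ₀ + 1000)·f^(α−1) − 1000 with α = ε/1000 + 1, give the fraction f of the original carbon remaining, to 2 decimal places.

α − 1 = ε/1000 = -0.0323
(δ_res + 1000)/(δ₀ + 1000) = (72.7 + 1000)/(-18.0 + 1000) = 1072.7/982.0 = 1.092363
f = 1.092363^(1/-0.0323) = exp(ln(1.092363)/-0.0323) = exp(0.08834/-0.0323)
f = exp(-2.7351) = 0.0649

0.06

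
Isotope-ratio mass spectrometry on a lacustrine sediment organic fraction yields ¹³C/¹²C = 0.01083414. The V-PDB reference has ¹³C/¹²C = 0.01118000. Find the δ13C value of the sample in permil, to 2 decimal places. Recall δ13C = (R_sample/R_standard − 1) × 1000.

δ13C = (R_sample / R_standard − 1) × 1000
R_sample / R_standard = 0.01083414 / 0.01118000 = 0.969064
δ13C = (0.969064 − 1) × 1000 = -30.936 permil

-30.94 permil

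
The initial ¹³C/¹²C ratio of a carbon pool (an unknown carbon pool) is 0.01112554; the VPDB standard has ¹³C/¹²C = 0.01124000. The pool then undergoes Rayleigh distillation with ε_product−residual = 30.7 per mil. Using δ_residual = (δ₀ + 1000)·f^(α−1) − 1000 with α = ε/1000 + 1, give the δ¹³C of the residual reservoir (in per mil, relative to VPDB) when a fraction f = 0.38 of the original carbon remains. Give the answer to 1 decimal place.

-39.2 per mil

δ₀ = (0.01112554/0.01124000 − 1)×1000 = (0.989817 − 1)×1000 = -10.183 per mil
α − 1 = ε/1000 = 0.0307
f^(α−1) = 0.38^(0.0307) = 0.970732
δ_res = (-10.183 + 1000) × 0.970732 − 1000 = 960.847 − 1000 = -39.15 per mil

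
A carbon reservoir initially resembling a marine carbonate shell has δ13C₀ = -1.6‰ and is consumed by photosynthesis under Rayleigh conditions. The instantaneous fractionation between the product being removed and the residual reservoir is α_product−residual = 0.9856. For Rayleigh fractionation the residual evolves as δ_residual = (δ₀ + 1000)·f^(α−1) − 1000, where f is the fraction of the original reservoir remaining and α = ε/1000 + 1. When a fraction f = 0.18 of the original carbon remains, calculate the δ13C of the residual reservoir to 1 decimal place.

Rayleigh residual: δ_res = (δ₀ + 1000)·f^(α−1) − 1000
α − 1 = -0.01440
f^(α−1) = 0.18^(-0.01440) = 1.025000
δ_res = (-1.6 + 1000) × 1.025000 − 1000 = 1023.360 − 1000 = 23.36‰

23.4‰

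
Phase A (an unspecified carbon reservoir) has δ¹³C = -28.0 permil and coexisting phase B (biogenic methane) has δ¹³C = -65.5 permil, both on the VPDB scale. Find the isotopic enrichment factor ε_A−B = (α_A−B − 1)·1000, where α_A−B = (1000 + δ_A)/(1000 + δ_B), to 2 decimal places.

α_A−B = (1000 + -28.0) / (1000 + -65.5) = 972.0 / 934.5 = 1.040128
ε_A−B = (1.040128 − 1) × 1000 = 40.128 permil
(The approximation ε ≈ δ_A − δ_B would give 37.5 permil.)

40.13 permil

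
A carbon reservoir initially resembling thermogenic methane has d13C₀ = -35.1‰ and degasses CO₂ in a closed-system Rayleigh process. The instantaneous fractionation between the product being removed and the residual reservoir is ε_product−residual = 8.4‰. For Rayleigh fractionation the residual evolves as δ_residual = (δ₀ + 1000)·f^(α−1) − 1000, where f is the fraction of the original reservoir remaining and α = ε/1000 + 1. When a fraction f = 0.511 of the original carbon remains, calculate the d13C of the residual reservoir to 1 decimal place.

-40.5‰

Rayleigh residual: δ_res = (δ₀ + 1000)·f^(α−1) − 1000
α = ε/1000 + 1 = 1.00840, so α − 1 = 0.00840
f^(α−1) = 0.511^(0.00840) = 0.994376
δ_res = (-35.1 + 1000) × 0.994376 − 1000 = 959.474 − 1000 = -40.53‰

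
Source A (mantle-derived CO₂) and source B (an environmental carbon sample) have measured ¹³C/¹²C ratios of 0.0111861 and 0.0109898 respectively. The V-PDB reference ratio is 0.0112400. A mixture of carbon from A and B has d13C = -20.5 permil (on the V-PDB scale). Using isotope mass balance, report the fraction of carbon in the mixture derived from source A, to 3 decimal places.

0.101

δ_A = (0.0111861/0.0112400 − 1)×1000 = (0.995205 − 1)×1000 = -4.795 permil
δ_B = (0.0109898/0.0112400 − 1)×1000 = (0.977740 − 1)×1000 = -22.260 permil
f_A = (δ_mix − δ_B)/(δ_A − δ_B) = (-20.5 − (-22.260))/(-4.795 − (-22.260))
f_A = 1.760 / 17.464 = 0.1008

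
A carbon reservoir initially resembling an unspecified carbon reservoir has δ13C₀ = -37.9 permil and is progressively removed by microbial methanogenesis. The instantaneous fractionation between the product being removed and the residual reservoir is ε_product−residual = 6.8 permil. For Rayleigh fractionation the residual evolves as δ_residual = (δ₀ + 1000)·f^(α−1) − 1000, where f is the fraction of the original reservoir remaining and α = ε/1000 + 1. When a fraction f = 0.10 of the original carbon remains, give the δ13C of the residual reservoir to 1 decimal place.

-52.8 permil

Rayleigh residual: δ_res = (δ₀ + 1000)·f^(α−1) − 1000
α = ε/1000 + 1 = 1.00680, so α − 1 = 0.00680
f^(α−1) = 0.10^(0.00680) = 0.984464
δ_res = (-37.9 + 1000) × 0.984464 − 1000 = 947.153 − 1000 = -52.85 permil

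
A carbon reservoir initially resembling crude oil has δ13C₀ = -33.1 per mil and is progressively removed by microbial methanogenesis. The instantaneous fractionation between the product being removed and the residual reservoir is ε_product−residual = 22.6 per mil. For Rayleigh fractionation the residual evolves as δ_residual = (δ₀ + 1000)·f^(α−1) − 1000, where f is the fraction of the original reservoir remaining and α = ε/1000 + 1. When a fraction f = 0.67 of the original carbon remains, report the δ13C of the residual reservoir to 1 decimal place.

Rayleigh residual: δ_res = (δ₀ + 1000)·f^(α−1) − 1000
α = ε/1000 + 1 = 1.02260, so α − 1 = 0.02260
f^(α−1) = 0.67^(0.02260) = 0.990990
δ_res = (-33.1 + 1000) × 0.990990 − 1000 = 958.188 − 1000 = -41.81 per mil

-41.8 per mil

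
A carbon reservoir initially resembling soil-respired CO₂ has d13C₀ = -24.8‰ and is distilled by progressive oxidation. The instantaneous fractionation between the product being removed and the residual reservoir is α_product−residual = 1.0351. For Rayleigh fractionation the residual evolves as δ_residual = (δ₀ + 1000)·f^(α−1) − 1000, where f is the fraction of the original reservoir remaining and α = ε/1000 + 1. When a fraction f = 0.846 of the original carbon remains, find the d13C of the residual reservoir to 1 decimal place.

Rayleigh residual: δ_res = (δ₀ + 1000)·f^(α−1) − 1000
α − 1 = 0.03510
f^(α−1) = 0.846^(0.03510) = 0.994147
δ_res = (-24.8 + 1000) × 0.994147 − 1000 = 969.492 − 1000 = -30.51‰

-30.5‰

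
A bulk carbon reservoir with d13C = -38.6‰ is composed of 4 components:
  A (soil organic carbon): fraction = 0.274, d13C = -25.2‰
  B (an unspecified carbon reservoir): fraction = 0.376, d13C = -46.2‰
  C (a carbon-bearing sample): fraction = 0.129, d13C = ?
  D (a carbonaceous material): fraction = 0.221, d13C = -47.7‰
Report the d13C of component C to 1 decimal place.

-29.3‰

Isotope mass balance: δ_bulk = Σ fᵢ·δᵢ.
-38.6 = 0.274×(-25.2) + 0.376×(-46.2) + 0.129×δ_C + 0.221×(-47.7)
0.129·δ_C = -38.6 − (-34.818) = -3.782
δ_C = -3.782 / 0.129 = -29.32‰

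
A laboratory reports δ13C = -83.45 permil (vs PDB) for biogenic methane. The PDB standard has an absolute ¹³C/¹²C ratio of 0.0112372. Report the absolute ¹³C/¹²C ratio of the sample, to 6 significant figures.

0.0102995

R_sample = R_standard × (δ13C/1000 + 1)
R_sample = 0.0112372 × (-83.45/1000 + 1) = 0.0112372 × 0.916550
R_sample = 0.0102995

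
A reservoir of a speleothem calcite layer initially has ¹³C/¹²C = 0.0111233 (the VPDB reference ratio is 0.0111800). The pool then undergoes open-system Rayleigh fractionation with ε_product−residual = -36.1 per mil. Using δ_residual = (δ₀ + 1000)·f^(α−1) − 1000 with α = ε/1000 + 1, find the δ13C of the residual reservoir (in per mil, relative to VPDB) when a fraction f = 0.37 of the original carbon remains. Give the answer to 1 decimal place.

δ₀ = (0.0111233/0.0111800 − 1)×1000 = (0.994928 − 1)×1000 = -5.072 per mil
α − 1 = ε/1000 = -0.0361
f^(α−1) = 0.37^(-0.0361) = 1.036544
δ_res = (-5.072 + 1000) × 1.036544 − 1000 = 1031.288 − 1000 = 31.29 per mil

31.3 per mil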